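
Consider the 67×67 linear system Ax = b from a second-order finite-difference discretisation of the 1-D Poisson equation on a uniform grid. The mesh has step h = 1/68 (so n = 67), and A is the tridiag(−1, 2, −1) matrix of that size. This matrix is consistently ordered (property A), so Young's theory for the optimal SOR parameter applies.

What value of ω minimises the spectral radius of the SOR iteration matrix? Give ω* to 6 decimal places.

ω* = 1.911711

½·tridiag(1,0,1) at n=67: λ_k = cos(kπ/68); max |λ| at k=1 ⇒ ρ_J = cos(π/68) ≈ 0.998933.
√(1−ρ_J²) simplifies to sin(π/68) = 0.0461835.
So ω* = 2/1.0461835 = 1.911711 (Young).
ρ_SOR = ω* − 1 = 1.911711 − 1 = 0.911711.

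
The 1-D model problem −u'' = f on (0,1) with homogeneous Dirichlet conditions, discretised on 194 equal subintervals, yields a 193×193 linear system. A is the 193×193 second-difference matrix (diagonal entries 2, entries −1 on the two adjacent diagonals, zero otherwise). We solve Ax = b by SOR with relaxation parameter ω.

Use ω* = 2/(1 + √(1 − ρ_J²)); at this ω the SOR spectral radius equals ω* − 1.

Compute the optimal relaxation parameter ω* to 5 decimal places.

n=193: λ(B_J) = 1 − λ(A)/2 = cos(kπ/194); k=1 gives ρ_J = 0.99987.
1 − cos²(π/194) = sin²(π/194) ⇒ √(1−ρ_J²) = sin(π/194) = 0.016193.
Then 2/(1+√(1−ρ_J²)) = 2/(1+0.016193); ω* = 2/1.016193 = 1.96813.
[ρ_SOR] ω* − 1 = 0.96813.

ω* = 1.96813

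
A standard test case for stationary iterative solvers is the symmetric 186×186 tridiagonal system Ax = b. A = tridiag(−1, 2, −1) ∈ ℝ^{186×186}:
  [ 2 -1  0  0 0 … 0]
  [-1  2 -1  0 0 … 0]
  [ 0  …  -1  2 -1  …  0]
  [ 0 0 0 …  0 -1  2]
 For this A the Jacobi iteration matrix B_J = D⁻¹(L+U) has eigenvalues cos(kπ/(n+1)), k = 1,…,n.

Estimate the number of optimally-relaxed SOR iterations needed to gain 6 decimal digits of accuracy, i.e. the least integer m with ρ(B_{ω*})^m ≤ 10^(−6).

m = 412

n=186: λ(B_J) = 1 − λ(A)/2 = cos(kπ/187); k=1 gives ρ_J = 0.9998589.
1 − cos²(π/187) = sin²(π/187) ⇒ √(1−ρ_J²) = sin(π/187) = 0.0167992.
ω* = 2 / (1 + 0.0167992) = 2 / 1.0167992 ≈ 1.9669567.
ρ_SOR = ω* − 1 ≈ 0.9669567.
6·ln10 = 13.8155; −ln(0.9669567) = 0.0336016; m = ⌈13.8155/0.0336016⌉ = ⌈411.156⌉ = 412.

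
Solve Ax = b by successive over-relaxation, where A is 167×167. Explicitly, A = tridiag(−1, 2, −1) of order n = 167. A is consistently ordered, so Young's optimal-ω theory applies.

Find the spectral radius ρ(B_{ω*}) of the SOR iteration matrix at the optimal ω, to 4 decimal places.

½·tridiag(1,0,1) at n=167: λ_k = cos(kπ/168); max |λ| at k=1 ⇒ ρ_J = cos(π/168) ≈ 0.9998.
√(1−ρ_J²) simplifies to sin(π/168) = 0.01870.
Young: ω* = 2/(1+√(1−ρ_J²)) = 2/(1+0.01870) = 2/1.01870 = 1.9633.
At ω = 1.9633 every |λ(B_ω)| = ω−1, so ρ_SOR = 0.9633.

ρ_SOR = 0.9633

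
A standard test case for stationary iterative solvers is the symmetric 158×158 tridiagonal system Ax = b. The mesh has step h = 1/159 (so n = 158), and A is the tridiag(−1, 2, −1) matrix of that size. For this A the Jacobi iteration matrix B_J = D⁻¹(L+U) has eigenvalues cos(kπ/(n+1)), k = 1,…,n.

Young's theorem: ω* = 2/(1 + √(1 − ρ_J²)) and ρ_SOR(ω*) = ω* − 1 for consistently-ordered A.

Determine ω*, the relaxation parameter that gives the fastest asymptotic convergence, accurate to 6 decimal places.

B_J for the 158×158 system has eigenvalues cos(kπ/159); ρ_J = cos(π/159) = 0.999805.
√(1 − cos²(π/159)) = sin(π/159) ≈ 0.0197572.
Then 2/(1+√(1−ρ_J²)) = 2/(1+0.0197572); ω* = 2/1.0197572 = 1.961251.
and ρ(B_{ω*}) = 1.961251 − 1 = 0.961251.

ω* = 1.961251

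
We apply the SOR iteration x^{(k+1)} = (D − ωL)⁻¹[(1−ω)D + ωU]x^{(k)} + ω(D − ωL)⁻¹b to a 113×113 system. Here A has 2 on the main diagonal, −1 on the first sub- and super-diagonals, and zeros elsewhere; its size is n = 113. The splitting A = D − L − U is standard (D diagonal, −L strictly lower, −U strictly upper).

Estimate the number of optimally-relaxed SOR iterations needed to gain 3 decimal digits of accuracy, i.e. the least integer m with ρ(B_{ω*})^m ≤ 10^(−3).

½·tridiag(1,0,1) at n=113: λ_k = cos(kπ/114); max |λ| at k=1 ⇒ ρ_J = cos(π/114) ≈ 0.9996203.
root = sin(π/114) = 0.0275543  (since 1−cos² = sin²).
[ω*] 2 ÷ (1 + 0.0275543) = 2 ÷ 1.0275543 = 1.9463692.
At ω = 1.9463692 every |λ(B_ω)| = ω−1, so ρ_SOR = 0.9463692.
Need (0.9463692)^m ≤ 10^(−3): m ≥ 3·ln10/|ln 0.9463692| = 6.90776/0.0551225 = 125.317 ⇒ m = 126.

m = 126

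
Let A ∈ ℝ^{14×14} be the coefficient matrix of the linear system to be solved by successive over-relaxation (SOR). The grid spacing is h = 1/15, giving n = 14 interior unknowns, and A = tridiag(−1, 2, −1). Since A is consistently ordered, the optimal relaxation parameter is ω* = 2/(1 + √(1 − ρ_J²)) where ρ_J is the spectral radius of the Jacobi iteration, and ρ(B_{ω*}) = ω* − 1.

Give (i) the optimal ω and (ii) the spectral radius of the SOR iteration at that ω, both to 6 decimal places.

ρ_J = max_k |cos(kπ/15)| = cos(π/15) = 0.978148
√(1−ρ_J²) = |sin(π/15)| = 0.2079117
ω* = 2/(1+0.2079117) = 1.655750
ρ_SOR = ω* − 1 = 1.655750 − 1 = 0.655750.

ω* = 1.655750, ρ_SOR = 0.655750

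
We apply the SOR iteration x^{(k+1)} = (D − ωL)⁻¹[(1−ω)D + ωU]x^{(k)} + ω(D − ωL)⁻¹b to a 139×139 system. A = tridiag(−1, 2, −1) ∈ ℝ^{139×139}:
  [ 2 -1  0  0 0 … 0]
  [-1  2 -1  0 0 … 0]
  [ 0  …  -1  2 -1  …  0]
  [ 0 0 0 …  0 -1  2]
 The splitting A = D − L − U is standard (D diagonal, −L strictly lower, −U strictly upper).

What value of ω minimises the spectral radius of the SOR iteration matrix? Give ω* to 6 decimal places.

ω* = 1.956109

ρ_J = max_k |cos(kπ/140)| = cos(π/140) = 0.999748
√(1−ρ_J²) = |sin(π/140)| = 0.0224381
[ω*] 2 ÷ (1 + 0.0224381) = 2 ÷ 1.0224381 = 1.956109.
[ρ_SOR] ω* − 1 = 0.956109.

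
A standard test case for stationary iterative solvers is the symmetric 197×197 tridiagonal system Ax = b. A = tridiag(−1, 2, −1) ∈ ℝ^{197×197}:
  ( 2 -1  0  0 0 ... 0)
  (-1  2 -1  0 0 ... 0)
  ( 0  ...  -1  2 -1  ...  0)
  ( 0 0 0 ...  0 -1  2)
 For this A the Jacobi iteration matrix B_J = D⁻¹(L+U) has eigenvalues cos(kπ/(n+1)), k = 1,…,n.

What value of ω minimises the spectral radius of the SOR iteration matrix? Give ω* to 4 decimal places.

ω* = 1.9688

spectrum of D⁻¹(L+U) = {cos(kπ/198) : 1≤k≤197}; ρ_J = cos(π/198) = 0.9999.
1 − cos²(π/198) = sin²(π/198) ⇒ √(1−ρ_J²) = sin(π/198) = 0.01587.
ω* = 2/(1+0.01587) = 1.9688
ρ_SOR = ω* − 1 ≈ 0.9688.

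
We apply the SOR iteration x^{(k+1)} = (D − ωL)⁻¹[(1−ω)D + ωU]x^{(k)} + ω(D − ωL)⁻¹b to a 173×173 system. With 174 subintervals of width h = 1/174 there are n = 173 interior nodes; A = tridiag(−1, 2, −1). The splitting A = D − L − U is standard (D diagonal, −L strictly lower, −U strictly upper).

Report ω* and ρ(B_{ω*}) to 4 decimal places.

[ρ_J] n=173: ρ(B_J) = cos(π/(n+1)) = cos(π/174) = 0.9998.
root = sin(π/174) = 0.01805  (since 1−cos² = sin²).
[ω*] 2 ÷ (1 + 0.01805) = 2 ÷ 1.01805 = 1.9645.
[ρ_SOR] ω* − 1 = 0.9645.

ω* = 1.9645, ρ_SOR = 0.9645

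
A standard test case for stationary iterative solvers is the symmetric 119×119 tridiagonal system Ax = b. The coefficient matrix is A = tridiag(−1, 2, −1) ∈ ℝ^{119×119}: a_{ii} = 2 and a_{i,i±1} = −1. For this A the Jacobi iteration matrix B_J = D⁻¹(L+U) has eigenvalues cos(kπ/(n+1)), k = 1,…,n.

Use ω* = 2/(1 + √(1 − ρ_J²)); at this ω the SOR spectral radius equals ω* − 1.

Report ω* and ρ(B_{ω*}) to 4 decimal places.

[ρ_J] n=119: ρ(B_J) = cos(π/(n+1)) = cos(π/120) = 0.9997.
1 − cos²(π/120) = sin²(π/120) ⇒ √(1−ρ_J²) = sin(π/120) = 0.02618.
Young: ω* = 2/(1+√(1−ρ_J²)) = 2/(1+0.02618) = 2/1.02618 = 1.9490.
ρ(B_{ω*}) = ω*−1 = 0.9490

ω* = 1.9490, ρ_SOR = 0.9490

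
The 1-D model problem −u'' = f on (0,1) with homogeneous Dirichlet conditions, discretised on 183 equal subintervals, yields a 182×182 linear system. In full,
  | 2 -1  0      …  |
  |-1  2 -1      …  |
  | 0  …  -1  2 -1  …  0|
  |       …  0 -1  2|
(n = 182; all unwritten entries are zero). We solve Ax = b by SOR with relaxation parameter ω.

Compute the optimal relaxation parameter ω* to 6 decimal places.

[ρ_J] n=182: ρ(B_J) = cos(π/(n+1)) = cos(π/183) = 0.999853.
root = sin(π/183) = 0.0171663  (since 1−cos² = sin²).
So ω* = 2/1.0171663 = 1.966247 (Young).
Hence ρ(B_{ω*}) = 1.966247 − 1 = 0.966247.

ω* = 1.966247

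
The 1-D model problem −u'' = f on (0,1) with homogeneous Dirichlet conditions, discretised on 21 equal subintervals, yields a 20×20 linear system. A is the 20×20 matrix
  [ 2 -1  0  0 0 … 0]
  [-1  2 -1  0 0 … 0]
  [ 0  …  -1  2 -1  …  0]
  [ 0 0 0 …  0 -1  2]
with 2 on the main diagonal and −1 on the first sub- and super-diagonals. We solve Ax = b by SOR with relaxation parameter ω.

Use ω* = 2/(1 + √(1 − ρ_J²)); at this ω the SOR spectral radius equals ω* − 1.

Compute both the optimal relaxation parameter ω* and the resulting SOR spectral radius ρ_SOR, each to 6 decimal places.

ρ_J = max_k |cos(kπ/21)| = cos(π/21) = 0.988831
root = sin(π/21) = 0.1490423  (since 1−cos² = sin²).
So ω* = 2/1.1490423 = 1.740580 (Young).
ρ(B_{ω*}) = ω*−1 = 0.740580

ω* = 1.740580, ρ_SOR = 0.740580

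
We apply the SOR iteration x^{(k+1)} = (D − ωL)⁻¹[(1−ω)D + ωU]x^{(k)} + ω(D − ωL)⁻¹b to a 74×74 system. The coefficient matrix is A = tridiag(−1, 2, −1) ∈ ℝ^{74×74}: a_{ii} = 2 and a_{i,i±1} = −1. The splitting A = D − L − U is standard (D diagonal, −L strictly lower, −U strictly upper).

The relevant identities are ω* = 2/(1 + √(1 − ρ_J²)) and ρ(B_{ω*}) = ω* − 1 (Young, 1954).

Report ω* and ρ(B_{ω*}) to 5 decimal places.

ω* = 1.91961, ρ_SOR = 0.91961

½·tridiag(1,0,1) at n=74: λ_k = cos(kπ/75); max |λ| at k=1 ⇒ ρ_J = cos(π/75) ≈ 0.99912.
√(1−ρ_J²) = |sin(π/75)| = 0.041876
ω* = 2/(1+0.041876) = 1.91961
ρ_SOR = ω* − 1 = 1.91961 − 1 = 0.91961.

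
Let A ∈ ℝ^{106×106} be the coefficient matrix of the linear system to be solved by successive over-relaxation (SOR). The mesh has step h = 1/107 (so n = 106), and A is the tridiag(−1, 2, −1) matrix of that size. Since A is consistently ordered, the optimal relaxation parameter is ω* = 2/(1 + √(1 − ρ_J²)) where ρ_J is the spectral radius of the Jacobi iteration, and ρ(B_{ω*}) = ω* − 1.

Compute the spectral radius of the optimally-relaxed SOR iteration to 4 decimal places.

ρ_SOR = 0.9430

½·tridiag(1,0,1) at n=106: λ_k = cos(kπ/107); max |λ| at k=1 ⇒ ρ_J = cos(π/107) ≈ 0.9996.
√(1−ρ_J²) simplifies to sin(π/107) = 0.02936.
So ω* = 2/1.02936 = 1.9430 (Young).
Hence ρ(B_{ω*}) = 1.9430 − 1 = 0.9430.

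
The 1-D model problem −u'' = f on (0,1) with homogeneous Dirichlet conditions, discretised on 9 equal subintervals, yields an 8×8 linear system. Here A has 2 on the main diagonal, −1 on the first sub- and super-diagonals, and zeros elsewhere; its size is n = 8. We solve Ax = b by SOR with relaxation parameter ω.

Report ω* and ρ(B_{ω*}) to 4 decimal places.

ω* = 1.4903, ρ_SOR = 0.4903

n=8: λ(B_J) = 1 − λ(A)/2 = cos(kπ/9); k=1 gives ρ_J = 0.9397.
√(1−ρ_J²) = |sin(π/9)| = 0.34202
ω* = 2/(1 + 0.34202) = 2/1.34202 = 1.4903.
and ρ(B_{ω*}) = 1.4903 − 1 = 0.4903.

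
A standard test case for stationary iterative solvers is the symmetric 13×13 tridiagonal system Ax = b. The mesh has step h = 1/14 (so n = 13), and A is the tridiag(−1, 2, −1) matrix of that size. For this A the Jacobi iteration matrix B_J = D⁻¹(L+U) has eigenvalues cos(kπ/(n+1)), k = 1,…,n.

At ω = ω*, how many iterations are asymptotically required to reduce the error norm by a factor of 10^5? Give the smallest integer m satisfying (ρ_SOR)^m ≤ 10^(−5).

n=13: λ(B_J) = 1 − λ(A)/2 = cos(kπ/14); k=1 gives ρ_J = 0.9749279.
√(1−ρ_J²) = |sin(π/14)| = 0.2225209
ω* = 2/(1 + 0.2225209) = 2/1.2225209 = 1.6359639.
ρ_SOR = ω* − 1 = 1.6359639 − 1 = 0.6359639.
m ≥ 5·ln10 / (−ln 0.6359639) = 25.437; smallest integer m = 26.

m = 26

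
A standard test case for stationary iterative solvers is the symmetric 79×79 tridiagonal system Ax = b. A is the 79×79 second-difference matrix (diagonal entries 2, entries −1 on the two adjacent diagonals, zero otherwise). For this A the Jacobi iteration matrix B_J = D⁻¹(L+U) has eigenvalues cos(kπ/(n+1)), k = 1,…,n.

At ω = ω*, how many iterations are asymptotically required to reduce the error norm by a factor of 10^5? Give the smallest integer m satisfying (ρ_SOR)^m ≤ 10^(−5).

With n=79, ρ(Jacobi) = cos(π/80) = 0.9992290.
√(1−ρ_J²) = |sin(π/80)| = 0.0392598
Then 2/(1+√(1−ρ_J²)) = 2/(1+0.0392598); ω* = 2/1.0392598 = 1.9244466.
ρ_SOR = ω* − 1 ≈ 0.9244466.
(0.9244466)^m ≤ 10^{−5}  ⇒  m·ln(0.9244466) ≤ −5·ln10  ⇒  m ≥ 146.549  ⇒  m = 147

m = 147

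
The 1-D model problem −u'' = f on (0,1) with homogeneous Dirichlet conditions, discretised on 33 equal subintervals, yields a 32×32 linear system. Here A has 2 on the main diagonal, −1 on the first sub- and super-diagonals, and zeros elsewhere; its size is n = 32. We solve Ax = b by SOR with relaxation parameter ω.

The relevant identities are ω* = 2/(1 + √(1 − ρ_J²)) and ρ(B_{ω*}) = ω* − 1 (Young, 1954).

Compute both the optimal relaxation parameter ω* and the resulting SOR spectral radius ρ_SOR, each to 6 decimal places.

ρ_J = max_k |cos(kπ/33)| = cos(π/33) = 0.995472
√(1−ρ_J²) simplifies to sin(π/33) = 0.0950560.
ω* = 2/(1+0.0950560) = 1.826391
ρ_SOR = ω* − 1 ≈ 0.826391.

ω* = 1.826391, ρ_SOR = 0.826391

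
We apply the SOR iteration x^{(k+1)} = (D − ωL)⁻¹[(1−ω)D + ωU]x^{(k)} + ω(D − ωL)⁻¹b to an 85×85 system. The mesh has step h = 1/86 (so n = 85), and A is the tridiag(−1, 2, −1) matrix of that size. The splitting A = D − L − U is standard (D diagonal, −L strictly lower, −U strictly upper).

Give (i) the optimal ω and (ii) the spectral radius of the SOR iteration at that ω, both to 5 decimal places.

ω* = 1.92953, ρ_SOR = 0.92953

ρ_J = max_k |cos(kπ/86)| = cos(π/86) = 0.99933
root = sin(π/86) = 0.036522  (since 1−cos² = sin²).
Young: ω* = 2/(1+√(1−ρ_J²)) = 2/(1+0.036522) = 2/1.036522 = 1.92953.
[ρ_SOR] ω* − 1 = 0.92953.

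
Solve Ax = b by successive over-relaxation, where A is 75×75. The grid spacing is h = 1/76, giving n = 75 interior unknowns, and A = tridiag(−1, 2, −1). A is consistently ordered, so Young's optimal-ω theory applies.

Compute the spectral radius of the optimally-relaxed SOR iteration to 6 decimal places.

n=75: λ(B_J) = 1 − λ(A)/2 = cos(kπ/76); k=1 gives ρ_J = 0.999146.
root = sin(π/76) = 0.0413250  (since 1−cos² = sin²).
So ω* = 2/1.0413250 = 1.920630 (Young).
and ρ(B_{ω*}) = 1.920630 − 1 = 0.920630.

ρ_SOR = 0.920630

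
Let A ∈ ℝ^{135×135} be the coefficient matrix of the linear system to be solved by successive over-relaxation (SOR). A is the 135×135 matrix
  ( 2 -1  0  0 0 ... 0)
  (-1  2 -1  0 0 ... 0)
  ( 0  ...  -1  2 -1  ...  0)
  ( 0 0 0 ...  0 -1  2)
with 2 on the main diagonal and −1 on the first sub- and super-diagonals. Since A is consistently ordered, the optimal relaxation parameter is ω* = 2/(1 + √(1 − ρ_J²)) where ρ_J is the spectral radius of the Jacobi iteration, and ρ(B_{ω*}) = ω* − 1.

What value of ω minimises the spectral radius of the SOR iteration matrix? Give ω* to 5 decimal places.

ω* = 1.95485

n=135: λ(B_J) = 1 − λ(A)/2 = cos(kπ/136); k=1 gives ρ_J = 0.99973.
1 − cos²(π/136) = sin²(π/136) ⇒ √(1−ρ_J²) = sin(π/136) = 0.023098.
So ω* = 2/1.023098 = 1.95485 (Young).
ρ_SOR = ω* − 1 ≈ 0.95485.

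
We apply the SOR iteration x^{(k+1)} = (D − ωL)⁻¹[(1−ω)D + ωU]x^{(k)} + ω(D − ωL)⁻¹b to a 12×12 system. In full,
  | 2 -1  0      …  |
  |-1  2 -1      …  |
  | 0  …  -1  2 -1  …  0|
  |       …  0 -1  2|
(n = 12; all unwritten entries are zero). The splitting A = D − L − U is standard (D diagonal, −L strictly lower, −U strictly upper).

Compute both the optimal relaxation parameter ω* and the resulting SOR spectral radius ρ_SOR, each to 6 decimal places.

ω* = 1.613794, ρ_SOR = 0.613794

[ρ_J] n=12: ρ(B_J) = cos(π/(n+1)) = cos(π/13) = 0.970942.
√(1−ρ_J²) simplifies to sin(π/13) = 0.2393157.
Young: ω* = 2/(1+√(1−ρ_J²)) = 2/(1+0.2393157) = 2/1.2393157 = 1.613794.
Hence ρ(B_{ω*}) = 1.613794 − 1 = 0.613794.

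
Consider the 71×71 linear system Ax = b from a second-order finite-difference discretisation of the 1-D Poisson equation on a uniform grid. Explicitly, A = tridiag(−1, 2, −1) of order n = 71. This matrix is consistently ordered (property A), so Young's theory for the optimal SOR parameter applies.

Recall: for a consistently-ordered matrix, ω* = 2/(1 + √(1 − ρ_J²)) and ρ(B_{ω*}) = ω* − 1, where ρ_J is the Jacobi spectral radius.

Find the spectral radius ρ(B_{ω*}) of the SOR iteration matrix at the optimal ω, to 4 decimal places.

ρ_SOR = 0.9164

spectrum of D⁻¹(L+U) = {cos(kπ/72) : 1≤k≤71}; ρ_J = cos(π/72) = 0.9990.
√(1−ρ_J²) simplifies to sin(π/72) = 0.04362.
ω* = 2 / (1 + 0.04362) = 2 / 1.04362 ≈ 1.9164.
[ρ_SOR] ω* − 1 = 0.9164.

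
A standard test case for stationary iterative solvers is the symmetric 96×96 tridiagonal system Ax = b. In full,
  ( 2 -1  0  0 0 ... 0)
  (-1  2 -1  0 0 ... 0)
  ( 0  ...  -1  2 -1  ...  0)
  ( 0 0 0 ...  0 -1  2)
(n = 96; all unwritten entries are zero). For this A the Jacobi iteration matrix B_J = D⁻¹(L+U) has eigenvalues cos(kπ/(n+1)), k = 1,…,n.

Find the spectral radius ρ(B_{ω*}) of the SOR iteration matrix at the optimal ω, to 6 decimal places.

ρ_SOR = 0.937268

spectrum of D⁻¹(L+U) = {cos(kπ/97) : 1≤k≤96}; ρ_J = cos(π/97) = 0.999476.
√(1−ρ_J²) = |sin(π/97)| = 0.0323819
So ω* = 2/1.0323819 = 1.937268 (Young).
ρ(B_{ω*}) = ω*−1 = 0.937268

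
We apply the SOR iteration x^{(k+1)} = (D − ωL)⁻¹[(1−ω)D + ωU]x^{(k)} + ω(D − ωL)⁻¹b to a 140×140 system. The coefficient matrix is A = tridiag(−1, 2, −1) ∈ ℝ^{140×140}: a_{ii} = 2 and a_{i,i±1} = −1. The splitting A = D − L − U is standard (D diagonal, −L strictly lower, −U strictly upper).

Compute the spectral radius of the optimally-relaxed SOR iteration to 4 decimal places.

ρ_SOR = 0.9564

With n=140, ρ(Jacobi) = cos(π/141) = 0.9998.
1 − cos²(π/141) = sin²(π/141) ⇒ √(1−ρ_J²) = sin(π/141) = 0.02228.
[ω*] 2 ÷ (1 + 0.02228) = 2 ÷ 1.02228 = 1.9564.
Hence ρ(B_{ω*}) = 1.9564 − 1 = 0.9564.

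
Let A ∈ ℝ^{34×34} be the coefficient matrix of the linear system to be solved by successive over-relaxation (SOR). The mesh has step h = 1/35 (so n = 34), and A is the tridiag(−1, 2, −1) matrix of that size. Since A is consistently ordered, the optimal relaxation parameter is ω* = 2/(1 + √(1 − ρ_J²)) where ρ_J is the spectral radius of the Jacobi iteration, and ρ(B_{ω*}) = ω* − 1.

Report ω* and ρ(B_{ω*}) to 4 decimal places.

ω* = 1.8355, ρ_SOR = 0.8355

With n=34, ρ(Jacobi) = cos(π/35) = 0.9960.
1 − cos²(π/35) = sin²(π/35) ⇒ √(1−ρ_J²) = sin(π/35) = 0.08964.
ω* = 2 / (1 + 0.08964) = 2 / 1.08964 ≈ 1.8355.
and ρ(B_{ω*}) = 1.8355 − 1 = 0.8355.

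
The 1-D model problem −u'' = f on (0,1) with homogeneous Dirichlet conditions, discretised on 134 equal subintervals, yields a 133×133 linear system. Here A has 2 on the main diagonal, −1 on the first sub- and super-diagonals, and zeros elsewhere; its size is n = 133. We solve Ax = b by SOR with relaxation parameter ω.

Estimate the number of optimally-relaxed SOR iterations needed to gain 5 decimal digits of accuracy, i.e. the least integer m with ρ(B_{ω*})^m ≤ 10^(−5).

[ρ_J] n=133: ρ(B_J) = cos(π/(n+1)) = cos(π/134) = 0.9997252.
root = sin(π/134) = 0.0234426  (since 1−cos² = sin²).
Young: ω* = 2/(1+√(1−ρ_J²)) = 2/(1+0.0234426) = 2/1.0234426 = 1.9541887.
[ρ_SOR] ω* − 1 = 0.9541887.
(0.9541887)^m ≤ 10^{−5}  ⇒  m·ln(0.9541887) ≤ −5·ln10  ⇒  m ≥ 245.510  ⇒  m = 246

m = 246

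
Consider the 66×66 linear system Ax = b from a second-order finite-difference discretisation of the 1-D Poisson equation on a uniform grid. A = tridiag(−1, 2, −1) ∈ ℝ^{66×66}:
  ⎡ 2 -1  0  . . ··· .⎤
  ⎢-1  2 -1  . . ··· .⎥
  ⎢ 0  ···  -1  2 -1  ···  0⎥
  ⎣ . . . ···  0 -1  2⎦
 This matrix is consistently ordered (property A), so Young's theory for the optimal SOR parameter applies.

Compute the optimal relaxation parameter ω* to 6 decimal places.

ω* = 1.910453

½·tridiag(1,0,1) at n=66: λ_k = cos(kπ/67); max |λ| at k=1 ⇒ ρ_J = cos(π/67) ≈ 0.998901.
√(1−ρ_J²) = |sin(π/67)| = 0.0468723
ω* = 2 / (1 + 0.0468723) = 2 / 1.0468723 ≈ 1.910453.
At ω = 1.910453 every |λ(B_ω)| = ω−1, so ρ_SOR = 0.910453.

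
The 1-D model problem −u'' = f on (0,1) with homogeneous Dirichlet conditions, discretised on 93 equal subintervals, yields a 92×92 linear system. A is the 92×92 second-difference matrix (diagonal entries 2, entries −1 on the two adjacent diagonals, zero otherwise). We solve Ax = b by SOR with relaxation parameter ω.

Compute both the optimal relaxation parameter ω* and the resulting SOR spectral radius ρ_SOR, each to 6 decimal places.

ω* = 1.934659, ρ_SOR = 0.934659

n=92: λ(B_J) = 1 − λ(A)/2 = cos(kπ/93); k=1 gives ρ_J = 0.999429.
√(1−ρ_J²) = |sin(π/93)| = 0.0337741
Then 2/(1+√(1−ρ_J²)) = 2/(1+0.0337741); ω* = 2/1.0337741 = 1.934659.
[ρ_SOR] ω* − 1 = 0.934659.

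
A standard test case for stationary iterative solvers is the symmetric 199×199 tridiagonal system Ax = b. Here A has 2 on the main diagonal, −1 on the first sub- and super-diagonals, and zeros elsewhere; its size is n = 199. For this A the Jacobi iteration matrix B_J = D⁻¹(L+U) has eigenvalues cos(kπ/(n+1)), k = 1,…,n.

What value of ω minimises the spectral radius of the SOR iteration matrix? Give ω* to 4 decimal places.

ω* = 1.9691

B_J for the 199×199 system has eigenvalues cos(kπ/200); ρ_J = cos(π/200) = 0.9999.
√(1−ρ_J²) = |sin(π/200)| = 0.01571
ω* = 2/(1+0.01571) = 1.9691
ρ_SOR = ω* − 1 ≈ 0.9691.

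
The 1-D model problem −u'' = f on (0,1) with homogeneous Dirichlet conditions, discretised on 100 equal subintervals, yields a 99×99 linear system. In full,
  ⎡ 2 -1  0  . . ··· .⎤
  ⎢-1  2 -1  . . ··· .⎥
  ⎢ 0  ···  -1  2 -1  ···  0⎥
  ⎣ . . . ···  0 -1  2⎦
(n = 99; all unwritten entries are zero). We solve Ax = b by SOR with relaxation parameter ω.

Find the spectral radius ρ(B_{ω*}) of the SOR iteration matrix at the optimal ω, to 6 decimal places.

ρ_J = max_k |cos(kπ/100)| = cos(π/100) = 0.999507
√(1 − cos²(π/100)) = sin(π/100) ≈ 0.0314108.
ω* = 2/(1+0.0314108) = 1.939092
[ρ_SOR] ω* − 1 = 0.939092.

ρ_SOR = 0.939092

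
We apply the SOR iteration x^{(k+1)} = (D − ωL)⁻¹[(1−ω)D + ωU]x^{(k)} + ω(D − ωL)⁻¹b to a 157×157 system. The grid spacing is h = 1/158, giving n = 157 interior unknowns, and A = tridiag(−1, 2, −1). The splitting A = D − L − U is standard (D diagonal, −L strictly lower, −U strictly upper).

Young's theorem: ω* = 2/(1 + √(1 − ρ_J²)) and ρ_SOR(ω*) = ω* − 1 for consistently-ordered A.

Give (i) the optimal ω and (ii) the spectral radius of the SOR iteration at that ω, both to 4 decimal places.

B_J for the 157×157 system has eigenvalues cos(kπ/158); ρ_J = cos(π/158) = 0.9998.
√(1−ρ_J²) = |sin(π/158)| = 0.01988
Then 2/(1+√(1−ρ_J²)) = 2/(1+0.01988); ω* = 2/1.01988 = 1.9610.
[ρ_SOR] ω* − 1 = 0.9610.

ω* = 1.9610, ρ_SOR = 0.9610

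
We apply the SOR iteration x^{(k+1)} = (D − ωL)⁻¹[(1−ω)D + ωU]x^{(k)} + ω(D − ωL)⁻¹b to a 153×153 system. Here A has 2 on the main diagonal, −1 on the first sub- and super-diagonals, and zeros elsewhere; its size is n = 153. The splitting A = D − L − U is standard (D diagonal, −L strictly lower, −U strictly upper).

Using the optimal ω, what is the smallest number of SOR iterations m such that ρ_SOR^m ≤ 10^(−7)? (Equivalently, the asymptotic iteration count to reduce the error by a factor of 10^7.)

m = 396

n=153: λ(B_J) = 1 − λ(A)/2 = cos(kπ/154); k=1 gives ρ_J = 0.9997919.
1 − cos²(π/154) = sin²(π/154) ⇒ √(1−ρ_J²) = sin(π/154) = 0.0203985.
[ω*] 2 ÷ (1 + 0.0203985) = 2 ÷ 1.0203985 = 1.9600186.
Hence ρ(B_{ω*}) = 1.9600186 − 1 = 0.9600186.
m ≥ 7·ln10 / (−ln 0.9600186) = 395.026; smallest integer m = 396.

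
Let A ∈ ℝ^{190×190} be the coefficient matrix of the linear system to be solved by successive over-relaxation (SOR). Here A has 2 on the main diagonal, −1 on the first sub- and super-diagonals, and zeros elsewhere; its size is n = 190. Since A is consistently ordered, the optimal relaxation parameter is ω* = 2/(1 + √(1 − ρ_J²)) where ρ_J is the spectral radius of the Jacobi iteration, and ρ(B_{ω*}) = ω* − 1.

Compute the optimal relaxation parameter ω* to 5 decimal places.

B_J for the 190×190 system has eigenvalues cos(kπ/191); ρ_J = cos(π/191) = 0.99986.
√(1 − cos²(π/191)) = sin(π/191) ≈ 0.016447.
Young: ω* = 2/(1+√(1−ρ_J²)) = 2/(1+0.016447) = 2/1.016447 = 1.96764.
[ρ_SOR] ω* − 1 = 0.96764.

ω* = 1.96764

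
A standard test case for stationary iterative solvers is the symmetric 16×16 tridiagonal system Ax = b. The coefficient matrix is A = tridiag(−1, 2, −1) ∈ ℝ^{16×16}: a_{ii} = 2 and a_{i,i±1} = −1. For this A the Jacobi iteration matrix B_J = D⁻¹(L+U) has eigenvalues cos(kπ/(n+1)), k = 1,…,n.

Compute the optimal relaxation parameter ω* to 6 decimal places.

ω* = 1.689547

n=16: λ(B_J) = 1 − λ(A)/2 = cos(kπ/17); k=1 gives ρ_J = 0.982973.
1 − cos²(π/17) = sin²(π/17) ⇒ √(1−ρ_J²) = sin(π/17) = 0.1837495.
Young: ω* = 2/(1+√(1−ρ_J²)) = 2/(1+0.1837495) = 2/1.1837495 = 1.689547.
[ρ_SOR] ω* − 1 = 0.689547.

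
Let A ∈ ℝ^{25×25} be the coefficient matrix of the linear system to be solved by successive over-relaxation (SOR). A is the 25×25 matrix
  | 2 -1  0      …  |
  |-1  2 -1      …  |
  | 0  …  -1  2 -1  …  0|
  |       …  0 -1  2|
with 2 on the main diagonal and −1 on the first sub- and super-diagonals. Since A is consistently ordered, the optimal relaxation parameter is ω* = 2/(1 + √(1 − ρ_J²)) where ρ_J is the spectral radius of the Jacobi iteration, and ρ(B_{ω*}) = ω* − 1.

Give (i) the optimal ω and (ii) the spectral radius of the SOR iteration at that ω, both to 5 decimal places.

ρ_J = max_k |cos(kπ/26)| = cos(π/26) = 0.99271
1 − cos²(π/26) = sin²(π/26) ⇒ √(1−ρ_J²) = sin(π/26) = 0.120537.
Then 2/(1+√(1−ρ_J²)) = 2/(1+0.120537); ω* = 2/1.120537 = 1.78486.
Hence ρ(B_{ω*}) = 1.78486 − 1 = 0.78486.

ω* = 1.78486, ρ_SOR = 0.78486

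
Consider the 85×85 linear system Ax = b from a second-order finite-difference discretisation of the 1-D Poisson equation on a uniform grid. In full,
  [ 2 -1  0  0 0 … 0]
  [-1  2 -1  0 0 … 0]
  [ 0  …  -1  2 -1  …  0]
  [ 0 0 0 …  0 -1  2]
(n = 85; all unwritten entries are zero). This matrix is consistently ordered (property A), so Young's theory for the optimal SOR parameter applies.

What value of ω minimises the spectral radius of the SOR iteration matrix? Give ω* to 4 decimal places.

ω* = 1.9295

B_J for the 85×85 system has eigenvalues cos(kπ/86); ρ_J = cos(π/86) = 0.9993.
√(1−ρ_J²) = |sin(π/86)| = 0.03652
[ω*] 2 ÷ (1 + 0.03652) = 2 ÷ 1.03652 = 1.9295.
At ω = 1.9295 every |λ(B_ω)| = ω−1, so ρ_SOR = 0.9295.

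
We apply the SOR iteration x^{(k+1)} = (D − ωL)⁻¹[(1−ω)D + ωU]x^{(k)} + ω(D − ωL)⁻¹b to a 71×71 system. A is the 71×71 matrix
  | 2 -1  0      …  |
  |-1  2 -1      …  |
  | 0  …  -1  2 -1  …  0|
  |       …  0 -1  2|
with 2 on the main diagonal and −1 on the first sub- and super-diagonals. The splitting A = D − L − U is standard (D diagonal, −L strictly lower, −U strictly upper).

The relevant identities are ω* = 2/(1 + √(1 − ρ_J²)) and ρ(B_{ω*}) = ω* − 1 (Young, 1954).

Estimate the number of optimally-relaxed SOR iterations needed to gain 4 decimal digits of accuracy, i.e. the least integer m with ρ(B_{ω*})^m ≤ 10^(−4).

m = 106

With n=71, ρ(Jacobi) = cos(π/72) = 0.9990482.
√(1−ρ_J²) simplifies to sin(π/72) = 0.0436194.
Then 2/(1+√(1−ρ_J²)) = 2/(1+0.0436194); ω* = 2/1.0436194 = 1.9164075.
[ρ_SOR] ω* − 1 = 0.9164075.
m ≥ 4·ln10 / (−ln 0.9164075) = 105.509; smallest integer m = 106.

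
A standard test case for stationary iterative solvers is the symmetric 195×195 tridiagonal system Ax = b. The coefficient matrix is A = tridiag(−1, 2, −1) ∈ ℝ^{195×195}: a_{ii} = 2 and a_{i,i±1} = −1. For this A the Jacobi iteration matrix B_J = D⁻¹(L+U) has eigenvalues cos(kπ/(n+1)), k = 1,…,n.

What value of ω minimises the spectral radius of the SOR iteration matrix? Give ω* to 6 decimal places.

[ρ_J] n=195: ρ(B_J) = cos(π/(n+1)) = cos(π/196) = 0.999872.
√(1−ρ_J²) = |sin(π/196)| = 0.0160278
ω* = 2/(1+0.0160278) = 1.968450
Hence ρ(B_{ω*}) = 1.968450 − 1 = 0.968450.

ω* = 1.968450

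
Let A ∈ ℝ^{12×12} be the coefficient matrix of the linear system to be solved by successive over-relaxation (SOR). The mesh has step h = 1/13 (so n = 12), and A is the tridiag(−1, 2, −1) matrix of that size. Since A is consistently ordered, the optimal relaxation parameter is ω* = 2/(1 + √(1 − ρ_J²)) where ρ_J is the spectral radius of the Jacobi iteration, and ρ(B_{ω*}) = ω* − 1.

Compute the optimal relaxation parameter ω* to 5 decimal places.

With n=12, ρ(Jacobi) = cos(π/13) = 0.97094.
1 − cos²(π/13) = sin²(π/13) ⇒ √(1−ρ_J²) = sin(π/13) = 0.239316.
Young: ω* = 2/(1+√(1−ρ_J²)) = 2/(1+0.239316) = 2/1.239316 = 1.61379.
ρ_SOR = ω* − 1 ≈ 0.61379.

ω* = 1.61379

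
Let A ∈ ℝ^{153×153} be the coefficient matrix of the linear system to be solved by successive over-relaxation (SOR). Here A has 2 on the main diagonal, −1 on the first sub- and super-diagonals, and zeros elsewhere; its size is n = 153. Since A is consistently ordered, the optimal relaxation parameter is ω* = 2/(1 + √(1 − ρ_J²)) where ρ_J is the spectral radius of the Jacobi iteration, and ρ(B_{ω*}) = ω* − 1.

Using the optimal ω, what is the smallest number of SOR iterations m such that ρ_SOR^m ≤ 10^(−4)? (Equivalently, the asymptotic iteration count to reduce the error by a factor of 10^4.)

With n=153, ρ(Jacobi) = cos(π/154) = 0.9997919.
1 − cos²(π/154) = sin²(π/154) ⇒ √(1−ρ_J²) = sin(π/154) = 0.0203985.
Young: ω* = 2/(1+√(1−ρ_J²)) = 2/(1+0.0203985) = 2/1.0203985 = 1.9600186.
ρ(B_{ω*}) = ω*−1 = 0.9600186
4·ln10 = 9.21034; −ln(0.9600186) = 0.0408026; m = ⌈9.21034/0.0408026⌉ = ⌈225.729⌉ = 226.

m = 226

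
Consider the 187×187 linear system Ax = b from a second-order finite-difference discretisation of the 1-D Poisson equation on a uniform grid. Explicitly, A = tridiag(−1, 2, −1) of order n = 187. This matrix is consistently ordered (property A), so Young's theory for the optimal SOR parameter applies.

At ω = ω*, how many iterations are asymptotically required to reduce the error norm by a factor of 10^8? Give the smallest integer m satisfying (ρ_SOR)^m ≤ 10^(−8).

m = 552

[ρ_J] n=187: ρ(B_J) = cos(π/(n+1)) = cos(π/188) = 0.9998604.
√(1−ρ_J²) = |sin(π/188)| = 0.0167098
ω* = 2/(1 + 0.0167098) = 2/1.0167098 = 1.9671297.
At ω = 1.9671297 every |λ(B_ω)| = ω−1, so ρ_SOR = 0.9671297.
ρ_SOR^m ≤ 10^(−8) ⇔ m ≥ 8·ln10/(−ln 0.9671297) = 18.4207/0.0334227 = 551.143; m = ⌈551.143⌉ = 552.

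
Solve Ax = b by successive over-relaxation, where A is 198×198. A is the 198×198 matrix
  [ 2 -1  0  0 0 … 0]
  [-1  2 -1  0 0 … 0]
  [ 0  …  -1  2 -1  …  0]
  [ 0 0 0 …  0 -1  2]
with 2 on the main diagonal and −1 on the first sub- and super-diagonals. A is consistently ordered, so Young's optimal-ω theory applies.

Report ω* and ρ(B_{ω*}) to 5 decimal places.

B_J for the 198×198 system has eigenvalues cos(kπ/199); ρ_J = cos(π/199) = 0.99988.
root = sin(π/199) = 0.015786  (since 1−cos² = sin²).
[ω*] 2 ÷ (1 + 0.015786) = 2 ÷ 1.015786 = 1.96892.
Hence ρ(B_{ω*}) = 1.96892 − 1 = 0.96892.

ω* = 1.96892, ρ_SOR = 0.96892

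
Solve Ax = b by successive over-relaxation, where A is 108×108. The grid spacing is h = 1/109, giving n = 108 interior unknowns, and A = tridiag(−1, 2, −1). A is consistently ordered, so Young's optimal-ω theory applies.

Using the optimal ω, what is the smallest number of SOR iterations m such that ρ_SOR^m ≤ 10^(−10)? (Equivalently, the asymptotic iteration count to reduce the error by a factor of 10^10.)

½·tridiag(1,0,1) at n=108: λ_k = cos(kπ/109); max |λ| at k=1 ⇒ ρ_J = cos(π/109) ≈ 0.9995847.
√(1 − cos²(π/109)) = sin(π/109) ≈ 0.0288180.
Young: ω* = 2/(1+√(1−ρ_J²)) = 2/(1+0.0288180) = 2/1.0288180 = 1.9439784.
and ρ(B_{ω*}) = 1.9439784 − 1 = 0.9439784.
ρ_SOR^m ≤ 10^(−10) ⇔ m ≥ 10·ln10/(−ln 0.9439784) = 23.0259/0.057652 = 399.395; m = ⌈399.395⌉ = 400.

m = 400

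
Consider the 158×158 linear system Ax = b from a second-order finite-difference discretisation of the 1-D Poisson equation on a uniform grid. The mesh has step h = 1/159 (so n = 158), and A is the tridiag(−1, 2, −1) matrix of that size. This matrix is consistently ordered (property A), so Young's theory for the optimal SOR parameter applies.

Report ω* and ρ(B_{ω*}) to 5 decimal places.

[ρ_J] n=158: ρ(B_J) = cos(π/(n+1)) = cos(π/159) = 0.99980.
√(1−ρ_J²) = |sin(π/159)| = 0.019757
ω* = 2/(1 + 0.019757) = 2/1.019757 = 1.96125.
ρ_SOR = ω* − 1 = 1.96125 − 1 = 0.96125.

ω* = 1.96125, ρ_SOR = 0.96125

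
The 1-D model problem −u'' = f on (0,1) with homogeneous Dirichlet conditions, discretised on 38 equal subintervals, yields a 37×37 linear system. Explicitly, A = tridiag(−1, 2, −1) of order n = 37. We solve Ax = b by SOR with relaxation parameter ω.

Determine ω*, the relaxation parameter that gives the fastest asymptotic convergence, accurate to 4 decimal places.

ω* = 1.8474

n=37: λ(B_J) = 1 − λ(A)/2 = cos(kπ/38); k=1 gives ρ_J = 0.9966.
1 − cos²(π/38) = sin²(π/38) ⇒ √(1−ρ_J²) = sin(π/38) = 0.08258.
Young: ω* = 2/(1+√(1−ρ_J²)) = 2/(1+0.08258) = 2/1.08258 = 1.8474.
Hence ρ(B_{ω*}) = 1.8474 − 1 = 0.8474.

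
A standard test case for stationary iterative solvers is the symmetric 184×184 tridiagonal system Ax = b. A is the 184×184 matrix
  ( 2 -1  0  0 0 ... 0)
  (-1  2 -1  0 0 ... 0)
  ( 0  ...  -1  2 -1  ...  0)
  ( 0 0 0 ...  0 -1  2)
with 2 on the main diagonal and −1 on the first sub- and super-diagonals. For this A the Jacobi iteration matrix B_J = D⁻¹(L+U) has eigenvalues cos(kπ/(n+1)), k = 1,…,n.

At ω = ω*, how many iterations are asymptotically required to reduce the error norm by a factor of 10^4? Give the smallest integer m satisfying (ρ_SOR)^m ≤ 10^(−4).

B_J for the 184×184 system has eigenvalues cos(kπ/185); ρ_J = cos(π/185) = 0.9998558.
1 − cos²(π/185) = sin²(π/185) ⇒ √(1−ρ_J²) = sin(π/185) = 0.0169808.
ω* = 2 / (1 + 0.0169808) = 2 / 1.0169808 ≈ 1.9666055.
[ρ_SOR] ω* − 1 = 0.9666055.
m ≥ 4·ln10 / (−ln 0.9666055) = 271.173; smallest integer m = 272.

m = 272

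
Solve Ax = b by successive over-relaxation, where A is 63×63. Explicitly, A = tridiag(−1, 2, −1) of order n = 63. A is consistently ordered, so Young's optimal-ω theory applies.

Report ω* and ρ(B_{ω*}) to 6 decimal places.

ρ_J = max_k |cos(kπ/64)| = cos(π/64) = 0.998795
1 − cos²(π/64) = sin²(π/64) ⇒ √(1−ρ_J²) = sin(π/64) = 0.0490677.
ω* = 2/(1+0.0490677) = 1.906455
At ω = 1.906455 every |λ(B_ω)| = ω−1, so ρ_SOR = 0.906455.

ω* = 1.906455, ρ_SOR = 0.906455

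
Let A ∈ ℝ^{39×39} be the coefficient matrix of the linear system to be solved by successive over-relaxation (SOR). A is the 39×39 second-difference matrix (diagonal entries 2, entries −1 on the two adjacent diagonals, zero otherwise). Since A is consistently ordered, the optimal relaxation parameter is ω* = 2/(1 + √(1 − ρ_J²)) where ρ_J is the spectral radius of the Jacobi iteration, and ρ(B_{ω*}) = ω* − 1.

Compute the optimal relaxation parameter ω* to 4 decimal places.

ω* = 1.8545

ρ_J = max_k |cos(kπ/40)| = cos(π/40) = 0.9969
√(1−ρ_J²) simplifies to sin(π/40) = 0.07846.
ω* = 2/(1+0.07846) = 1.8545
ρ(B_{ω*}) = ω*−1 = 0.8545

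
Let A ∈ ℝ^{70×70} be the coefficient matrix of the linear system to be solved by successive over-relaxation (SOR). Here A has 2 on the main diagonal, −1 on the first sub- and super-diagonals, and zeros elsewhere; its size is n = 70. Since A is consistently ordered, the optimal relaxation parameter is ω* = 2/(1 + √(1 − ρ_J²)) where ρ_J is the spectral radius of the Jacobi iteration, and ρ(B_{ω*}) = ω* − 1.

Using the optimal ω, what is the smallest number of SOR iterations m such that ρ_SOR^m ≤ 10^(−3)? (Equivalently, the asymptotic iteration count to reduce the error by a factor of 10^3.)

With n=70, ρ(Jacobi) = cos(π/71) = 0.9990212.
√(1−ρ_J²) = |sin(π/71)| = 0.0442333
ω* = 2/(1+0.0442333) = 1.9152808
ρ_SOR = ω* − 1 = 1.9152808 − 1 = 0.9152808.
3·ln10 = 6.90776; −ln(0.9152808) = 0.0885244; m = ⌈6.90776/0.0885244⌉ = ⌈78.032⌉ = 79.

m = 79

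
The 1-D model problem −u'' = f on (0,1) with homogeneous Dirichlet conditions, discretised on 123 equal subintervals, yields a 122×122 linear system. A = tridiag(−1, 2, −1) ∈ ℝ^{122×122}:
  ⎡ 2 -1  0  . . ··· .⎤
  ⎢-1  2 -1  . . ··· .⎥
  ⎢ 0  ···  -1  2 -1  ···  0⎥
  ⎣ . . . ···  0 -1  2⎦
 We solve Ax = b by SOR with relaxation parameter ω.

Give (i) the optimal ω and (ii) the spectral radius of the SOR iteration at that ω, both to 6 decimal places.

B_J for the 122×122 system has eigenvalues cos(kπ/123); ρ_J = cos(π/123) = 0.999674.
√(1 − cos²(π/123)) = sin(π/123) ≈ 0.0255386.
ω* = 2/(1 + 0.0255386) = 2/1.0255386 = 1.950195.
[ρ_SOR] ω* − 1 = 0.950195.

ω* = 1.950195, ρ_SOR = 0.950195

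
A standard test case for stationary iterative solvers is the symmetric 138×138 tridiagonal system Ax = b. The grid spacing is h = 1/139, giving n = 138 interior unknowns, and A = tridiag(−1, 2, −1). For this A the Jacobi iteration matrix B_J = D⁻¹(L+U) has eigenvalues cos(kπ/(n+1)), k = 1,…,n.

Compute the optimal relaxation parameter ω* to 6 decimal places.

ω* = 1.955800

ρ_J = max_k |cos(kπ/139)| = cos(π/139) = 0.999745
1 − cos²(π/139) = sin²(π/139) ⇒ √(1−ρ_J²) = sin(π/139) = 0.0225995.
ω* = 2/(1 + 0.0225995) = 2/1.0225995 = 1.955800.
[ρ_SOR] ω* − 1 = 0.955800.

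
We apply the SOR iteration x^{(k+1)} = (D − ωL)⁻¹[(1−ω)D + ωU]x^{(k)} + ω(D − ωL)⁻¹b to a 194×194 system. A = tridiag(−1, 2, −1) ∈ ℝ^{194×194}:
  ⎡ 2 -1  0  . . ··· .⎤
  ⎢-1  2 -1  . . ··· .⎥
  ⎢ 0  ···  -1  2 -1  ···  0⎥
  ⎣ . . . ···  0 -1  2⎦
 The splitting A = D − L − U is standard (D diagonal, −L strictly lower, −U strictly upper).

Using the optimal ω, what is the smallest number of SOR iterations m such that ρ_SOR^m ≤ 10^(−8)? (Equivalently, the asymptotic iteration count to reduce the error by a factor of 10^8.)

m = 572

[ρ_J] n=194: ρ(B_J) = cos(π/(n+1)) = cos(π/195) = 0.9998702.
√(1 − cos²(π/195)) = sin(π/195) ≈ 0.0161100.
Then 2/(1+√(1−ρ_J²)) = 2/(1+0.0161100); ω* = 2/1.0161100 = 1.9682908.
ρ_SOR = ω* − 1 = 1.9682908 − 1 = 0.9682908.
m ≥ 8·ln10 / (−ln 0.9682908) = 571.667; smallest integer m = 572.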